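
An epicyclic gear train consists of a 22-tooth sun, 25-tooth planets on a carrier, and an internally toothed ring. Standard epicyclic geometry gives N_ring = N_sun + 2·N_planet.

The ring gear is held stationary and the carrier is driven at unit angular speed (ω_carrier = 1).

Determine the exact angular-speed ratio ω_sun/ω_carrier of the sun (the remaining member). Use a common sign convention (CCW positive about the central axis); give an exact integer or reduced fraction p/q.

N_ring = 22 + 2·25 = 72
22(ω_s−ω_c) = −72(ω_r−ω_c),  ω_r=0, ω_c=1
ω_s = 1 − (72/22)(0−1) = 47/11
ω_s/ω_c = 47/11

47/11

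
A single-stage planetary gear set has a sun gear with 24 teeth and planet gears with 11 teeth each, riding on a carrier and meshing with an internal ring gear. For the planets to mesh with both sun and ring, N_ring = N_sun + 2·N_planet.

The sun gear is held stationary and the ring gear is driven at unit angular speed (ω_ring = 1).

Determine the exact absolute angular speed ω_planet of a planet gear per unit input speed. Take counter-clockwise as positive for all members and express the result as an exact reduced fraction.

N_ring = 24 + 2·11 = 46
24(ω_s−ω_c) = −46(ω_r−ω_c),  ω_s=0, ω_r=1
24(0−ω_c) = −46(1−ω_c)  ⇒  70ω_c = 46  ⇒  ω_c = 23/35
sun–planet: 24·(0−23/35) = −11·(ω_p−ω_c)  ⇒  ω_p−ω_c = −(24/11)·(-23/35) = 552/385
ω_p = 23/35 + 552/385 = 23/11

23/11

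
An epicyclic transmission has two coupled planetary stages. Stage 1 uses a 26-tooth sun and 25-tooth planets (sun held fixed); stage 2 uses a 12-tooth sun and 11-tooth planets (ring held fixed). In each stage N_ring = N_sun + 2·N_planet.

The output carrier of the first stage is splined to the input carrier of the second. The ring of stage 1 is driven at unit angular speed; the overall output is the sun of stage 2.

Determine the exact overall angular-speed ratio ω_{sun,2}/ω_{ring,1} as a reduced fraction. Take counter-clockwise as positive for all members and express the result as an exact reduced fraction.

Stage 1: N_ring = 26 + 2·25 = 76
Stage 1: 26(ω_s−ω_c) = −76(ω_r−ω_c),  ω_s=0, ω_r=1
Stage 1: 26(0−ω_c) = −76(1−ω_c)  ⇒  102ω_c = 76  ⇒  ω_c = 38/51
  ⇒ ω_c¹/ω_r¹ = 38/51
Stage 2: N_ring = 12 + 2·11 = 34
Stage 2: 12(ω_s−ω_c) = −34(ω_r−ω_c),  ω_r=0, ω_c=1
Stage 2: ω_s = 1 − (34/12)(0−1) = 23/6
  ⇒ ω_s²/ω_c² = 23/6
Coupling ω_c² = ω_c¹ ⇒ overall = 38/51 × 23/6 = 437/153

437/153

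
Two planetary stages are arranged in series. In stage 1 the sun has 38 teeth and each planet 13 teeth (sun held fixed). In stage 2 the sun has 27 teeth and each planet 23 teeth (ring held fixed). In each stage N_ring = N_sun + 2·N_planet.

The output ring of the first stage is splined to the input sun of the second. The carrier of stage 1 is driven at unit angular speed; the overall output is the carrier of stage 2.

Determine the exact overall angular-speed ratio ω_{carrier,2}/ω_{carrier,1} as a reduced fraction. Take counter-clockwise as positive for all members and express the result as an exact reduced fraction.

1377/3200

Stage 1: N_ring = 38 + 2·13 = 64
Stage 1: 38(ω_s−ω_c) = −64(ω_r−ω_c),  ω_s=0, ω_c=1
Stage 1: ω_r = 1 − (38/64)(0−1) = 51/32
  ⇒ ω_r¹/ω_c¹ = 51/32
Stage 2: N_ring = 27 + 2·23 = 73
Stage 2: 27(ω_s−ω_c) = −73(ω_r−ω_c),  ω_r=0, ω_s=1
Stage 2: 27(1−ω_c) = −73(0−ω_c)  ⇒  100ω_c = 27  ⇒  ω_c = 27/100
  ⇒ ω_c²/ω_s² = 27/100
Coupling ω_s² = ω_r¹ ⇒ overall = 51/32 × 27/100 = 1377/3200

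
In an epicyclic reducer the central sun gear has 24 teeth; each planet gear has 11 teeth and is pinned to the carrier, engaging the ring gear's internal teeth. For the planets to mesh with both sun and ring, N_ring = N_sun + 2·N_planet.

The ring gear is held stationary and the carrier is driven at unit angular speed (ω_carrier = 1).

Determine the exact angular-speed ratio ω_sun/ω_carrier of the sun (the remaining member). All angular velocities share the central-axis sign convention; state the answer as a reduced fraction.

N_ring = 24 + 2·11 = 46
24(ω_s−ω_c) = −46(ω_r−ω_c),  ω_r=0, ω_c=1
ω_s = 1 − (46/24)(0−1) = 35/12
ω_s/ω_c = 35/12

35/12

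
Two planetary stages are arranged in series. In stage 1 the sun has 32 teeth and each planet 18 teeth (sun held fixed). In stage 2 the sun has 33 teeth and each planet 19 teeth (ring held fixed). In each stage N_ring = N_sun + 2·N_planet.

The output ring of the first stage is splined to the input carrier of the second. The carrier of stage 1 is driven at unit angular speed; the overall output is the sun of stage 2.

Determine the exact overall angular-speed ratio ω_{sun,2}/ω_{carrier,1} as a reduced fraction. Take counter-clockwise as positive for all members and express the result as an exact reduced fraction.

Stage 1: N_ring = 32 + 2·18 = 68
Stage 1: 32(ω_s−ω_c) = −68(ω_r−ω_c),  ω_s=0, ω_c=1
Stage 1: ω_r = 1 − (32/68)(0−1) = 25/17
  ⇒ ω_r¹/ω_c¹ = 25/17
Stage 2: N_ring = 33 + 2·19 = 71
Stage 2: 33(ω_s−ω_c) = −71(ω_r−ω_c),  ω_r=0, ω_c=1
Stage 2: ω_s = 1 − (71/33)(0−1) = 104/33
  ⇒ ω_s²/ω_c² = 104/33
Coupling ω_c² = ω_r¹ ⇒ overall = 25/17 × 104/33 = 2600/561

2600/561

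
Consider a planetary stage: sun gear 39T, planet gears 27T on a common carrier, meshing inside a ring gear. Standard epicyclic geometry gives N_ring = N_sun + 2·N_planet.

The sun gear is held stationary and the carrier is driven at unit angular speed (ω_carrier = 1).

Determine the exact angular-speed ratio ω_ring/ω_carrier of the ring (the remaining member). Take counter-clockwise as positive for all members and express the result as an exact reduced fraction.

N_ring = 39 + 2·27 = 93
39(ω_s−ω_c) = −93(ω_r−ω_c),  ω_s=0, ω_c=1
ω_r = 1 − (39/93)(0−1) = 44/31
ω_r/ω_c = 44/31

44/31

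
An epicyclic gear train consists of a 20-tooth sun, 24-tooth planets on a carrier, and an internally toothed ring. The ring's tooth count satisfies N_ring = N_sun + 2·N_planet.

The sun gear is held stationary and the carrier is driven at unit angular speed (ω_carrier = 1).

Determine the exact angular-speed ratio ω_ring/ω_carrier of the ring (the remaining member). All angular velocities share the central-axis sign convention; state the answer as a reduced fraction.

N_ring = 20 + 2·24 = 68
20(ω_s−ω_c) = −68(ω_r−ω_c),  ω_s=0, ω_c=1
ω_r = 1 − (20/68)(0−1) = 22/17
ω_r/ω_c = 22/17

22/17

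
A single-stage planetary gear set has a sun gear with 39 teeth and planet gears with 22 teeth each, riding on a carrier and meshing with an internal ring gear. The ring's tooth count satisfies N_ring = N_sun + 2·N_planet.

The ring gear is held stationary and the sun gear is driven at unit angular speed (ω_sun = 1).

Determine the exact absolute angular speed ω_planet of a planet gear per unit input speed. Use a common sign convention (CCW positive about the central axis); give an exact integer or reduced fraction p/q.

N_ring = 39 + 2·22 = 83
39(ω_s−ω_c) = −83(ω_r−ω_c),  ω_r=0, ω_s=1
39(1−ω_c) = −83(0−ω_c)  ⇒  122ω_c = 39  ⇒  ω_c = 39/122
sun–planet: 39·(1−39/122) = −22·(ω_p−ω_c)  ⇒  ω_p−ω_c = −(39/22)·(83/122) = -3237/2684
ω_p = 39/122 − 3237/2684 = -39/44

-39/44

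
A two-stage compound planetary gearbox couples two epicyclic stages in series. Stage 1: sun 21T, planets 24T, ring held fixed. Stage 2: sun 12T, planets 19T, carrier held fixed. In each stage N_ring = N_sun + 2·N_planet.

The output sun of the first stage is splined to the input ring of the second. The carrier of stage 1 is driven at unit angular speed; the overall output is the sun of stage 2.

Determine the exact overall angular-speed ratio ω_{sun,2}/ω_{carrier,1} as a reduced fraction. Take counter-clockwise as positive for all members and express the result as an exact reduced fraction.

Stage 1: N_ring = 21 + 2·24 = 69
Stage 1: 21(ω_s−ω_c) = −69(ω_r−ω_c),  ω_r=0, ω_c=1
Stage 1: ω_s = 1 − (69/21)(0−1) = 30/7
  ⇒ ω_s¹/ω_c¹ = 30/7
Stage 2: N_ring = 12 + 2·19 = 50
Stage 2: 12(ω_s−ω_c) = −50(ω_r−ω_c),  ω_c=0, ω_r=1
Stage 2: ω_s = 0 − (50/12)(1−0) = -25/6
  ⇒ ω_s²/ω_r² = -25/6
Coupling ω_r² = ω_s¹ ⇒ overall = 30/7 × -25/6 = -125/7

-125/7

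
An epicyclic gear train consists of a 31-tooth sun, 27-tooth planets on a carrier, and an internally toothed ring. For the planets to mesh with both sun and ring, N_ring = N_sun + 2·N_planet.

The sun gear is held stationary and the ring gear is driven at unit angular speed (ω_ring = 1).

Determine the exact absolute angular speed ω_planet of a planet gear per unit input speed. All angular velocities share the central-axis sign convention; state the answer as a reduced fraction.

85/54

N_ring = 31 + 2·27 = 85
31(ω_s−ω_c) = −85(ω_r−ω_c),  ω_s=0, ω_r=1
31(0−ω_c) = −85(1−ω_c)  ⇒  116ω_c = 85  ⇒  ω_c = 85/116
sun–planet: 31·(0−85/116) = −27·(ω_p−ω_c)  ⇒  ω_p−ω_c = −(31/27)·(-85/116) = 2635/3132
ω_p = 85/116 + 2635/3132 = 85/54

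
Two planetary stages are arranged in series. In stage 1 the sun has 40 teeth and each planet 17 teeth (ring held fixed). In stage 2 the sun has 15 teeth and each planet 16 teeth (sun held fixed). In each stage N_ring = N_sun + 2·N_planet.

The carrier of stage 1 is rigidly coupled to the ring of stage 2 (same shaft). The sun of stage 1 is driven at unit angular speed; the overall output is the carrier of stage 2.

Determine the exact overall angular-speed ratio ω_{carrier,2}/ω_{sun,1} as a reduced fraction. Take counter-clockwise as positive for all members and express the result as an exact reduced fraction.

Stage 1: N_ring = 40 + 2·17 = 74
Stage 1: 40(ω_s−ω_c) = −74(ω_r−ω_c),  ω_r=0, ω_s=1
Stage 1: 40(1−ω_c) = −74(0−ω_c)  ⇒  114ω_c = 40  ⇒  ω_c = 20/57
  ⇒ ω_c¹/ω_s¹ = 20/57
Stage 2: N_ring = 15 + 2·16 = 47
Stage 2: 15(ω_s−ω_c) = −47(ω_r−ω_c),  ω_s=0, ω_r=1
Stage 2: 15(0−ω_c) = −47(1−ω_c)  ⇒  62ω_c = 47  ⇒  ω_c = 47/62
  ⇒ ω_c²/ω_r² = 47/62
Coupling ω_r² = ω_c¹ ⇒ overall = 20/57 × 47/62 = 470/1767

470/1767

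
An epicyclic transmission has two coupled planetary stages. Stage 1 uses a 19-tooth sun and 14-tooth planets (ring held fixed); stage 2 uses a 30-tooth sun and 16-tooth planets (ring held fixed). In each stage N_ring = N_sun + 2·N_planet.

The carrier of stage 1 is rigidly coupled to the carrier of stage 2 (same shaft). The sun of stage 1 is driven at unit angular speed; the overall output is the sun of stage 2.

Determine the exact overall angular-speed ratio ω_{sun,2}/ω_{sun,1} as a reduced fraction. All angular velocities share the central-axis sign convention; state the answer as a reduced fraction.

437/495

Stage 1: N_ring = 19 + 2·14 = 47
Stage 1: 19(ω_s−ω_c) = −47(ω_r−ω_c),  ω_r=0, ω_s=1
Stage 1: 19(1−ω_c) = −47(0−ω_c)  ⇒  66ω_c = 19  ⇒  ω_c = 19/66
  ⇒ ω_c¹/ω_s¹ = 19/66
Stage 2: N_ring = 30 + 2·16 = 62
Stage 2: 30(ω_s−ω_c) = −62(ω_r−ω_c),  ω_r=0, ω_c=1
Stage 2: ω_s = 1 − (62/30)(0−1) = 46/15
  ⇒ ω_s²/ω_c² = 46/15
Coupling ω_c² = ω_c¹ ⇒ overall = 19/66 × 46/15 = 437/495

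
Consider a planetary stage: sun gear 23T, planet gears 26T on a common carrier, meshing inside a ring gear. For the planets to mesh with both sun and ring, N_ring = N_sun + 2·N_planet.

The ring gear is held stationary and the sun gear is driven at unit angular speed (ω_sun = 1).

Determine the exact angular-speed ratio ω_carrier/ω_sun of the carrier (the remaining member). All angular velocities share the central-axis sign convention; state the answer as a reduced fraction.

23/98

N_ring = 23 + 2·26 = 75
23(ω_s−ω_c) = −75(ω_r−ω_c),  ω_r=0, ω_s=1
23(1−ω_c) = −75(0−ω_c)  ⇒  98ω_c = 23  ⇒  ω_c = 23/98
ω_c/ω_s = 23/98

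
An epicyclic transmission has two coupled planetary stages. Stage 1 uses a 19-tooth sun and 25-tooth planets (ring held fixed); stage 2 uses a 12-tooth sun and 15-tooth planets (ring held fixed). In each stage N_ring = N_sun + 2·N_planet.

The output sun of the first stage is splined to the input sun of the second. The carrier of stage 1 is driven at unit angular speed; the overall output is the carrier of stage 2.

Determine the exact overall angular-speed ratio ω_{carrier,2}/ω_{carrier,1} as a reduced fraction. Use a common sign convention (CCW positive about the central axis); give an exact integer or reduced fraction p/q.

176/171

Stage 1: N_ring = 19 + 2·25 = 69
Stage 1: 19(ω_s−ω_c) = −69(ω_r−ω_c),  ω_r=0, ω_c=1
Stage 1: ω_s = 1 − (69/19)(0−1) = 88/19
  ⇒ ω_s¹/ω_c¹ = 88/19
Stage 2: N_ring = 12 + 2·15 = 42
Stage 2: 12(ω_s−ω_c) = −42(ω_r−ω_c),  ω_r=0, ω_s=1
Stage 2: 12(1−ω_c) = −42(0−ω_c)  ⇒  54ω_c = 12  ⇒  ω_c = 2/9
  ⇒ ω_c²/ω_s² = 2/9
Coupling ω_s² = ω_s¹ ⇒ overall = 88/19 × 2/9 = 176/171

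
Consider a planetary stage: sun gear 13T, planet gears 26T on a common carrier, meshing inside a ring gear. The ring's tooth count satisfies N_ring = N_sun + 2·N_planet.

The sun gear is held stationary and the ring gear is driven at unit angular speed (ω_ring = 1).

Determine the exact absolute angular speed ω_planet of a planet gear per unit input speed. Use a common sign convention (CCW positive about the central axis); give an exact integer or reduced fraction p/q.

5/4

N_ring = 13 + 2·26 = 65
13(ω_s−ω_c) = −65(ω_r−ω_c),  ω_s=0, ω_r=1
13(0−ω_c) = −65(1−ω_c)  ⇒  78ω_c = 65  ⇒  ω_c = 5/6
sun–planet: 13·(0−5/6) = −26·(ω_p−ω_c)  ⇒  ω_p−ω_c = −(13/26)·(-5/6) = 5/12
ω_p = 5/6 + 5/12 = 5/4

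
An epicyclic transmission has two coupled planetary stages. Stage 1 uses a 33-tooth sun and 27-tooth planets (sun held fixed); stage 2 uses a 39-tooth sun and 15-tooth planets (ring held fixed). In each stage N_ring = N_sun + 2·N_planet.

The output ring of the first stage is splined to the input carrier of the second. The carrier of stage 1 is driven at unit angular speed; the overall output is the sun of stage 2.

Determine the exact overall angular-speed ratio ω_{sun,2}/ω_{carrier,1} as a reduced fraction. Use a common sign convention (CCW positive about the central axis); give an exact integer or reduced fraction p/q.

1440/377

Stage 1: N_ring = 33 + 2·27 = 87
Stage 1: 33(ω_s−ω_c) = −87(ω_r−ω_c),  ω_s=0, ω_c=1
Stage 1: ω_r = 1 − (33/87)(0−1) = 40/29
  ⇒ ω_r¹/ω_c¹ = 40/29
Stage 2: N_ring = 39 + 2·15 = 69
Stage 2: 39(ω_s−ω_c) = −69(ω_r−ω_c),  ω_r=0, ω_c=1
Stage 2: ω_s = 1 − (69/39)(0−1) = 36/13
  ⇒ ω_s²/ω_c² = 36/13
Coupling ω_c² = ω_r¹ ⇒ overall = 40/29 × 36/13 = 1440/377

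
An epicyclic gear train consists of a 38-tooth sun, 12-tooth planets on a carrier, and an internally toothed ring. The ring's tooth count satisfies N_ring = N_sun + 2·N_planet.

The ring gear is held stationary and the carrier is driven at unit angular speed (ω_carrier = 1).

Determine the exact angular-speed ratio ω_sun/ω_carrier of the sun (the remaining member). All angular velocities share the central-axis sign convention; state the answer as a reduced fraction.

50/19

N_ring = 38 + 2·12 = 62
38(ω_s−ω_c) = −62(ω_r−ω_c),  ω_r=0, ω_c=1
ω_s = 1 − (62/38)(0−1) = 50/19
ω_s/ω_c = 50/19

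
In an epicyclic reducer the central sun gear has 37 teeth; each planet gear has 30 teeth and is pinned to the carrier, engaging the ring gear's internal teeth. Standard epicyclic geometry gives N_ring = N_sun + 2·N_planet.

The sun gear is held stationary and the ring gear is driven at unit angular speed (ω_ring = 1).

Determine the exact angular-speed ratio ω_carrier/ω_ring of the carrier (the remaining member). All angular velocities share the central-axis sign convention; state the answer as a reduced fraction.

97/134

N_ring = 37 + 2·30 = 97
37(ω_s−ω_c) = −97(ω_r−ω_c),  ω_s=0, ω_r=1
37(0−ω_c) = −97(1−ω_c)  ⇒  134ω_c = 97  ⇒  ω_c = 97/134
ω_c/ω_r = 97/134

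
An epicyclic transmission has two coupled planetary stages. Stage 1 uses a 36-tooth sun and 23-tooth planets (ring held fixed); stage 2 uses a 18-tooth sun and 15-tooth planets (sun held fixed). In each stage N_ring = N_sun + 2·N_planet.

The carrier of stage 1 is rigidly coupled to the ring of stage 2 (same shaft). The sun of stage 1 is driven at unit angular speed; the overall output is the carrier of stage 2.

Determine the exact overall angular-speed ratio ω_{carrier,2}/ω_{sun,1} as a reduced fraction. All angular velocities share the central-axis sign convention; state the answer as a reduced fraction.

Stage 1: N_ring = 36 + 2·23 = 82
Stage 1: 36(ω_s−ω_c) = −82(ω_r−ω_c),  ω_r=0, ω_s=1
Stage 1: 36(1−ω_c) = −82(0−ω_c)  ⇒  118ω_c = 36  ⇒  ω_c = 18/59
  ⇒ ω_c¹/ω_s¹ = 18/59
Stage 2: N_ring = 18 + 2·15 = 48
Stage 2: 18(ω_s−ω_c) = −48(ω_r−ω_c),  ω_s=0, ω_r=1
Stage 2: 18(0−ω_c) = −48(1−ω_c)  ⇒  66ω_c = 48  ⇒  ω_c = 8/11
  ⇒ ω_c²/ω_r² = 8/11
Coupling ω_r² = ω_c¹ ⇒ overall = 18/59 × 8/11 = 144/649

144/649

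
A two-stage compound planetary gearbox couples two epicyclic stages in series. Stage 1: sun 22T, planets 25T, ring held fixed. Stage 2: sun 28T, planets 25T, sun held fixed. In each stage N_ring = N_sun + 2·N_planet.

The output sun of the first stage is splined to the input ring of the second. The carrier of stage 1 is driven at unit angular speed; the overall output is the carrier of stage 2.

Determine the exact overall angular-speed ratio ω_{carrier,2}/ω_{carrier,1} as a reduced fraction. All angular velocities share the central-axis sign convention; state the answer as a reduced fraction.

1833/583

Stage 1: N_ring = 22 + 2·25 = 72
Stage 1: 22(ω_s−ω_c) = −72(ω_r−ω_c),  ω_r=0, ω_c=1
Stage 1: ω_s = 1 − (72/22)(0−1) = 47/11
  ⇒ ω_s¹/ω_c¹ = 47/11
Stage 2: N_ring = 28 + 2·25 = 78
Stage 2: 28(ω_s−ω_c) = −78(ω_r−ω_c),  ω_s=0, ω_r=1
Stage 2: 28(0−ω_c) = −78(1−ω_c)  ⇒  106ω_c = 78  ⇒  ω_c = 39/53
  ⇒ ω_c²/ω_r² = 39/53
Coupling ω_r² = ω_s¹ ⇒ overall = 47/11 × 39/53 = 1833/583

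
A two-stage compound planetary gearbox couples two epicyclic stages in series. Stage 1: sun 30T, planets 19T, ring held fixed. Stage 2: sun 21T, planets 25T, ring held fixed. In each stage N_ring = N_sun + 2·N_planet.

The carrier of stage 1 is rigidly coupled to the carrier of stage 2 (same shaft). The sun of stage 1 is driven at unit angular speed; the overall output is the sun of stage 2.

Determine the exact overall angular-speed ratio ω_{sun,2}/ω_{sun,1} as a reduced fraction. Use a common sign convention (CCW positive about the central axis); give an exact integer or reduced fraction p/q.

Stage 1: N_ring = 30 + 2·19 = 68
Stage 1: 30(ω_s−ω_c) = −68(ω_r−ω_c),  ω_r=0, ω_s=1
Stage 1: 30(1−ω_c) = −68(0−ω_c)  ⇒  98ω_c = 30  ⇒  ω_c = 15/49
  ⇒ ω_c¹/ω_s¹ = 15/49
Stage 2: N_ring = 21 + 2·25 = 71
Stage 2: 21(ω_s−ω_c) = −71(ω_r−ω_c),  ω_r=0, ω_c=1
Stage 2: ω_s = 1 − (71/21)(0−1) = 92/21
  ⇒ ω_s²/ω_c² = 92/21
Coupling ω_c² = ω_c¹ ⇒ overall = 15/49 × 92/21 = 460/343

460/343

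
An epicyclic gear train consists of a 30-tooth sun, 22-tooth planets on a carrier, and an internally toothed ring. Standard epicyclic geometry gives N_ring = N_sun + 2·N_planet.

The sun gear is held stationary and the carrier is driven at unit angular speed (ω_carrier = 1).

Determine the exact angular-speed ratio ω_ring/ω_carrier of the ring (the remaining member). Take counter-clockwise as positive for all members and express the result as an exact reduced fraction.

52/37

N_ring = 30 + 2·22 = 74
30(ω_s−ω_c) = −74(ω_r−ω_c),  ω_s=0, ω_c=1
ω_r = 1 − (30/74)(0−1) = 52/37
ω_r/ω_c = 52/37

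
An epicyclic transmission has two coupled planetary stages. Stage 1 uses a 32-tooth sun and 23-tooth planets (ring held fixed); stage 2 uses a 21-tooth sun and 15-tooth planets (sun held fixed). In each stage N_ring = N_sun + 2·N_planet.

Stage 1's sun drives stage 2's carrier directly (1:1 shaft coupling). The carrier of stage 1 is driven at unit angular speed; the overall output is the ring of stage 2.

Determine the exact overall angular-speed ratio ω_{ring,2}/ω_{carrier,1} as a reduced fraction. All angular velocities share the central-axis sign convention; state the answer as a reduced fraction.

Stage 1: N_ring = 32 + 2·23 = 78
Stage 1: 32(ω_s−ω_c) = −78(ω_r−ω_c),  ω_r=0, ω_c=1
Stage 1: ω_s = 1 − (78/32)(0−1) = 55/16
  ⇒ ω_s¹/ω_c¹ = 55/16
Stage 2: N_ring = 21 + 2·15 = 51
Stage 2: 21(ω_s−ω_c) = −51(ω_r−ω_c),  ω_s=0, ω_c=1
Stage 2: ω_r = 1 − (21/51)(0−1) = 24/17
  ⇒ ω_r²/ω_c² = 24/17
Coupling ω_c² = ω_s¹ ⇒ overall = 55/16 × 24/17 = 165/34

165/34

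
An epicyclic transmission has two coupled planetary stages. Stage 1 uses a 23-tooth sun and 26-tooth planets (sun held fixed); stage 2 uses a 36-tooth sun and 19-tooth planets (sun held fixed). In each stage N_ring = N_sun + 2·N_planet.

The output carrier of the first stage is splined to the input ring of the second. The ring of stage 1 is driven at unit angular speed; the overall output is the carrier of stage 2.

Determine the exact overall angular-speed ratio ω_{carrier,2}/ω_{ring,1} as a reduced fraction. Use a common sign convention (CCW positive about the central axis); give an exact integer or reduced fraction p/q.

Stage 1: N_ring = 23 + 2·26 = 75
Stage 1: 23(ω_s−ω_c) = −75(ω_r−ω_c),  ω_s=0, ω_r=1
Stage 1: 23(0−ω_c) = −75(1−ω_c)  ⇒  98ω_c = 75  ⇒  ω_c = 75/98
  ⇒ ω_c¹/ω_r¹ = 75/98
Stage 2: N_ring = 36 + 2·19 = 74
Stage 2: 36(ω_s−ω_c) = −74(ω_r−ω_c),  ω_s=0, ω_r=1
Stage 2: 36(0−ω_c) = −74(1−ω_c)  ⇒  110ω_c = 74  ⇒  ω_c = 37/55
  ⇒ ω_c²/ω_r² = 37/55
Coupling ω_r² = ω_c¹ ⇒ overall = 75/98 × 37/55 = 555/1078

555/1078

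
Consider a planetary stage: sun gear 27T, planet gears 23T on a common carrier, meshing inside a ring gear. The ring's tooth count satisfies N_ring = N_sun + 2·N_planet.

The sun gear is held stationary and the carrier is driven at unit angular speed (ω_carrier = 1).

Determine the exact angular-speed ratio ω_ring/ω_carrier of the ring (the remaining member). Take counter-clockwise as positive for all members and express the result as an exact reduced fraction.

N_ring = 27 + 2·23 = 73
27(ω_s−ω_c) = −73(ω_r−ω_c),  ω_s=0, ω_c=1
ω_r = 1 − (27/73)(0−1) = 100/73
ω_r/ω_c = 100/73

100/73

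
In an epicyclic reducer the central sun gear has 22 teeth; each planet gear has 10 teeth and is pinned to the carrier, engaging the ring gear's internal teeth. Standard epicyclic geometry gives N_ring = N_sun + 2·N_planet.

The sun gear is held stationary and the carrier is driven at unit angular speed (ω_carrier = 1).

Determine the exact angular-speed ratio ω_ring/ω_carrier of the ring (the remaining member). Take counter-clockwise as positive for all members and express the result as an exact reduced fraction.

N_ring = 22 + 2·10 = 42
22(ω_s−ω_c) = −42(ω_r−ω_c),  ω_s=0, ω_c=1
ω_r = 1 − (22/42)(0−1) = 32/21
ω_r/ω_c = 32/21

32/21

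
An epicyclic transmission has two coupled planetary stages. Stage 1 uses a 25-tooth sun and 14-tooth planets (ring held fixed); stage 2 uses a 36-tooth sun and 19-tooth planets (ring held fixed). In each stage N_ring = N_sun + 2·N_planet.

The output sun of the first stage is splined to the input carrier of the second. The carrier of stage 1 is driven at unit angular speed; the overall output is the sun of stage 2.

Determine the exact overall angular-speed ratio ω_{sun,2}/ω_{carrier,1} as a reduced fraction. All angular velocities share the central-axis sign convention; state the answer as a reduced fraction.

143/15

Stage 1: N_ring = 25 + 2·14 = 53
Stage 1: 25(ω_s−ω_c) = −53(ω_r−ω_c),  ω_r=0, ω_c=1
Stage 1: ω_s = 1 − (53/25)(0−1) = 78/25
  ⇒ ω_s¹/ω_c¹ = 78/25
Stage 2: N_ring = 36 + 2·19 = 74
Stage 2: 36(ω_s−ω_c) = −74(ω_r−ω_c),  ω_r=0, ω_c=1
Stage 2: ω_s = 1 − (74/36)(0−1) = 55/18
  ⇒ ω_s²/ω_c² = 55/18
Coupling ω_c² = ω_s¹ ⇒ overall = 78/25 × 55/18 = 143/15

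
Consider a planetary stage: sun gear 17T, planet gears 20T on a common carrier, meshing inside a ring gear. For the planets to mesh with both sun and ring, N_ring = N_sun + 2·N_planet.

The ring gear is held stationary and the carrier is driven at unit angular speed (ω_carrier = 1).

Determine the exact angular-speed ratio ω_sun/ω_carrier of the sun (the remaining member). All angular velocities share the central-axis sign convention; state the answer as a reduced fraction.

74/17

N_ring = 17 + 2·20 = 57
17(ω_s−ω_c) = −57(ω_r−ω_c),  ω_r=0, ω_c=1
ω_s = 1 − (57/17)(0−1) = 74/17
ω_s/ω_c = 74/17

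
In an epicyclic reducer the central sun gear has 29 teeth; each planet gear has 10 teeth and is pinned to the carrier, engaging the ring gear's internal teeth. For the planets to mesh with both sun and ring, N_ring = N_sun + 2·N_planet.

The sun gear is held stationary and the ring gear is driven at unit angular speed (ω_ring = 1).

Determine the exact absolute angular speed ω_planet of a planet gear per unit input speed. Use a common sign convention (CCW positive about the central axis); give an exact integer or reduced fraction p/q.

N_ring = 29 + 2·10 = 49
29(ω_s−ω_c) = −49(ω_r−ω_c),  ω_s=0, ω_r=1
29(0−ω_c) = −49(1−ω_c)  ⇒  78ω_c = 49  ⇒  ω_c = 49/78
sun–planet: 29·(0−49/78) = −10·(ω_p−ω_c)  ⇒  ω_p−ω_c = −(29/10)·(-49/78) = 1421/780
ω_p = 49/78 + 1421/780 = 49/20

49/20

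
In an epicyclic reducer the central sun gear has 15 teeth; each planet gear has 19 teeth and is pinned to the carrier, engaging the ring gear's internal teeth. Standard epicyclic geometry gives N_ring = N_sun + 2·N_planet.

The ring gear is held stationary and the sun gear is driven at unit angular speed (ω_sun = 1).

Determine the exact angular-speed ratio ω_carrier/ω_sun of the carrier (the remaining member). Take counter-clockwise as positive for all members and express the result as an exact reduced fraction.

15/68

N_ring = 15 + 2·19 = 53
15(ω_s−ω_c) = −53(ω_r−ω_c),  ω_r=0, ω_s=1
15(1−ω_c) = −53(0−ω_c)  ⇒  68ω_c = 15  ⇒  ω_c = 15/68
ω_c/ω_s = 15/68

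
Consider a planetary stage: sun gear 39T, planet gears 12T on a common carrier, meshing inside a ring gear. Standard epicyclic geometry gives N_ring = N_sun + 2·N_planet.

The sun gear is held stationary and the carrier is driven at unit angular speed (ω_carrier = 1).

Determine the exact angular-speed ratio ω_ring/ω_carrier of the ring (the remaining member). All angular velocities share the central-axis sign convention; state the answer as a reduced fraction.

34/21

N_ring = 39 + 2·12 = 63
39(ω_s−ω_c) = −63(ω_r−ω_c),  ω_s=0, ω_c=1
ω_r = 1 − (39/63)(0−1) = 34/21
ω_r/ω_c = 34/21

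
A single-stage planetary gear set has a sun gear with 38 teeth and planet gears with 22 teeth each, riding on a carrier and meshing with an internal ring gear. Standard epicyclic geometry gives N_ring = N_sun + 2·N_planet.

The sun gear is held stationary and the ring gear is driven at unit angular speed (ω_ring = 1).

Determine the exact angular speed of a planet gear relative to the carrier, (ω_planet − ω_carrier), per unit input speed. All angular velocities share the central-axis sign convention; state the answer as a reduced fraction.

779/660

N_ring = 38 + 2·22 = 82
38(ω_s−ω_c) = −82(ω_r−ω_c),  ω_s=0, ω_r=1
38(0−ω_c) = −82(1−ω_c)  ⇒  120ω_c = 82  ⇒  ω_c = 41/60
sun–planet: 38·(0−41/60) = −22·(ω_p−ω_c)  ⇒  ω_p−ω_c = −(38/22)·(-41/60) = 779/660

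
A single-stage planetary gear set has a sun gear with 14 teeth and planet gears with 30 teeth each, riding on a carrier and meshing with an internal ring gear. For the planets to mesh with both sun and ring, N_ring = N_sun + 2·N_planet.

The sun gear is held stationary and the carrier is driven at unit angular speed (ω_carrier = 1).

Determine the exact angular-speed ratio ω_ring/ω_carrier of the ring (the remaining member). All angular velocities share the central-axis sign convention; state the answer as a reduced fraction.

N_ring = 14 + 2·30 = 74
14(ω_s−ω_c) = −74(ω_r−ω_c),  ω_s=0, ω_c=1
ω_r = 1 − (14/74)(0−1) = 44/37
ω_r/ω_c = 44/37

44/37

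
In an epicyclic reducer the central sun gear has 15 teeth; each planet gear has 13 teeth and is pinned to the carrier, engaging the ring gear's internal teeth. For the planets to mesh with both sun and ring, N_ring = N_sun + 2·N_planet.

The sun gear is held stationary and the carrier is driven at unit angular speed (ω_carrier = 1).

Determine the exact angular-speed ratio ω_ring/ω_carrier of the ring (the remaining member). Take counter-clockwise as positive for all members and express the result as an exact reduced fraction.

56/41

N_ring = 15 + 2·13 = 41
15(ω_s−ω_c) = −41(ω_r−ω_c),  ω_s=0, ω_c=1
ω_r = 1 − (15/41)(0−1) = 56/41
ω_r/ω_c = 56/41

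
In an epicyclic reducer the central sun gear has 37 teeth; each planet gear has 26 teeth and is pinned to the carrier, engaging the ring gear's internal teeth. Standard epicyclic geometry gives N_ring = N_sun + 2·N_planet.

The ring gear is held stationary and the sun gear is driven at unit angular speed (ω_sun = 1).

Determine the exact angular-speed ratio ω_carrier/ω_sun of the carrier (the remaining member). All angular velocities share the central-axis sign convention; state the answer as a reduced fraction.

N_ring = 37 + 2·26 = 89
37(ω_s−ω_c) = −89(ω_r−ω_c),  ω_r=0, ω_s=1
37(1−ω_c) = −89(0−ω_c)  ⇒  126ω_c = 37  ⇒  ω_c = 37/126
ω_c/ω_s = 37/126

37/126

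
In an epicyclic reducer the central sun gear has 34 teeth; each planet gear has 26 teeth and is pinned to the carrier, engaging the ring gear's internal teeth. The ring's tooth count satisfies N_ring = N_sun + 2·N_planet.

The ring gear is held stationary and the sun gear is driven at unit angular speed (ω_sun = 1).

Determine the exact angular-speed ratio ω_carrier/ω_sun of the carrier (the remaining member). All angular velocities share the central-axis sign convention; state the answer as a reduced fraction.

N_ring = 34 + 2·26 = 86
34(ω_s−ω_c) = −86(ω_r−ω_c),  ω_r=0, ω_s=1
34(1−ω_c) = −86(0−ω_c)  ⇒  120ω_c = 34  ⇒  ω_c = 17/60
ω_c/ω_s = 17/60

17/60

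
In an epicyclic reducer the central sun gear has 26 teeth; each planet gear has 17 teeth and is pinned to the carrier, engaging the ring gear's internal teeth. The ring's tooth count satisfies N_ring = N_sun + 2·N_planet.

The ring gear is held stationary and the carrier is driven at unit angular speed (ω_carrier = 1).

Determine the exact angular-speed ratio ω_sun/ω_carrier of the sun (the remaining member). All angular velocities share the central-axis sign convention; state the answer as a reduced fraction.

43/13

N_ring = 26 + 2·17 = 60
26(ω_s−ω_c) = −60(ω_r−ω_c),  ω_r=0, ω_c=1
ω_s = 1 − (60/26)(0−1) = 43/13
ω_s/ω_c = 43/13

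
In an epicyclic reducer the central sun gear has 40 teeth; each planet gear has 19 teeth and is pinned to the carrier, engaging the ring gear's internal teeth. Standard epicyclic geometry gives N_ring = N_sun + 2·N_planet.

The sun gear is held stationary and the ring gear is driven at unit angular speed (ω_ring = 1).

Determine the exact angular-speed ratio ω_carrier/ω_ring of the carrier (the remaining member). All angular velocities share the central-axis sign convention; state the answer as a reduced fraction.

N_ring = 40 + 2·19 = 78
40(ω_s−ω_c) = −78(ω_r−ω_c),  ω_s=0, ω_r=1
40(0−ω_c) = −78(1−ω_c)  ⇒  118ω_c = 78  ⇒  ω_c = 39/59
ω_c/ω_r = 39/59

39/59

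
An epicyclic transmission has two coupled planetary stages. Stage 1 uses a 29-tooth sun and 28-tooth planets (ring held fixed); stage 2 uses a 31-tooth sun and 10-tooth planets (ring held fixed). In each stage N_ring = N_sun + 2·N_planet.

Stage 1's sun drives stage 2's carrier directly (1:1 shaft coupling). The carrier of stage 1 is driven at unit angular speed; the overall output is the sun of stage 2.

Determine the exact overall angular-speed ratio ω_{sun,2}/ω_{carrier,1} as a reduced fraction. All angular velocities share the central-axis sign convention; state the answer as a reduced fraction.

Stage 1: N_ring = 29 + 2·28 = 85
Stage 1: 29(ω_s−ω_c) = −85(ω_r−ω_c),  ω_r=0, ω_c=1
Stage 1: ω_s = 1 − (85/29)(0−1) = 114/29
  ⇒ ω_s¹/ω_c¹ = 114/29
Stage 2: N_ring = 31 + 2·10 = 51
Stage 2: 31(ω_s−ω_c) = −51(ω_r−ω_c),  ω_r=0, ω_c=1
Stage 2: ω_s = 1 − (51/31)(0−1) = 82/31
  ⇒ ω_s²/ω_c² = 82/31
Coupling ω_c² = ω_s¹ ⇒ overall = 114/29 × 82/31 = 9348/899

9348/899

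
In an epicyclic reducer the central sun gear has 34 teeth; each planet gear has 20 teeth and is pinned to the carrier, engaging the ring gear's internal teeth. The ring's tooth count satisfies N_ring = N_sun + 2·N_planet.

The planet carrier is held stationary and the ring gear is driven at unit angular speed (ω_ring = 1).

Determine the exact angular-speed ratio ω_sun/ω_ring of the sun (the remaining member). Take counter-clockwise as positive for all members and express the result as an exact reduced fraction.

N_ring = 34 + 2·20 = 74
34(ω_s−ω_c) = −74(ω_r−ω_c),  ω_c=0, ω_r=1
ω_s = 0 − (74/34)(1−0) = -37/17
ω_s/ω_r = -37/17

-37/17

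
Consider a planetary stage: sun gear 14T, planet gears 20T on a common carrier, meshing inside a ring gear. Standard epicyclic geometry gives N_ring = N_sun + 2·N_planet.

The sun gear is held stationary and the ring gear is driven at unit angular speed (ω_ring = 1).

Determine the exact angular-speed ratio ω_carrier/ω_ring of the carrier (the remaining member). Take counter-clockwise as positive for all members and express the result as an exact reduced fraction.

27/34

N_ring = 14 + 2·20 = 54
14(ω_s−ω_c) = −54(ω_r−ω_c),  ω_s=0, ω_r=1
14(0−ω_c) = −54(1−ω_c)  ⇒  68ω_c = 54  ⇒  ω_c = 27/34
ω_c/ω_r = 27/34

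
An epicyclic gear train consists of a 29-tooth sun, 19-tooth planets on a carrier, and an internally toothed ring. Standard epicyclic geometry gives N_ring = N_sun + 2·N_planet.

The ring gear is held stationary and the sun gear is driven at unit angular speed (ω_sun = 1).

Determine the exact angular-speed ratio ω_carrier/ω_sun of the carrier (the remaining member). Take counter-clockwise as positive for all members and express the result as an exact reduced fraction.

29/96

N_ring = 29 + 2·19 = 67
29(ω_s−ω_c) = −67(ω_r−ω_c),  ω_r=0, ω_s=1
29(1−ω_c) = −67(0−ω_c)  ⇒  96ω_c = 29  ⇒  ω_c = 29/96
ω_c/ω_s = 29/96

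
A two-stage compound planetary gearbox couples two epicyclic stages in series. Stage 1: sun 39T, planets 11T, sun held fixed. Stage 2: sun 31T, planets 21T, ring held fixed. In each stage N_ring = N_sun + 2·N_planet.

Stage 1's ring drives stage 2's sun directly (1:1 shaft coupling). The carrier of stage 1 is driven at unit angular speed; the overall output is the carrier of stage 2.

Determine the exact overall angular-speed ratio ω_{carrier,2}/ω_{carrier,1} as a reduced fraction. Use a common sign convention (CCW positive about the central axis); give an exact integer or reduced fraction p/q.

775/1586

Stage 1: N_ring = 39 + 2·11 = 61
Stage 1: 39(ω_s−ω_c) = −61(ω_r−ω_c),  ω_s=0, ω_c=1
Stage 1: ω_r = 1 − (39/61)(0−1) = 100/61
  ⇒ ω_r¹/ω_c¹ = 100/61
Stage 2: N_ring = 31 + 2·21 = 73
Stage 2: 31(ω_s−ω_c) = −73(ω_r−ω_c),  ω_r=0, ω_s=1
Stage 2: 31(1−ω_c) = −73(0−ω_c)  ⇒  104ω_c = 31  ⇒  ω_c = 31/104
  ⇒ ω_c²/ω_s² = 31/104
Coupling ω_s² = ω_r¹ ⇒ overall = 100/61 × 31/104 = 775/1586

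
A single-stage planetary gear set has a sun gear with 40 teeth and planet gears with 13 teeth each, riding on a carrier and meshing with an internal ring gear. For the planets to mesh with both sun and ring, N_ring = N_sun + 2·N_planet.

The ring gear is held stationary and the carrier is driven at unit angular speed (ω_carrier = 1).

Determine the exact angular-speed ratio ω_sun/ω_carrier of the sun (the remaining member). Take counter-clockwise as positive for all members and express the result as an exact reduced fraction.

N_ring = 40 + 2·13 = 66
40(ω_s−ω_c) = −66(ω_r−ω_c),  ω_r=0, ω_c=1
ω_s = 1 − (66/40)(0−1) = 53/20
ω_s/ω_c = 53/20

53/20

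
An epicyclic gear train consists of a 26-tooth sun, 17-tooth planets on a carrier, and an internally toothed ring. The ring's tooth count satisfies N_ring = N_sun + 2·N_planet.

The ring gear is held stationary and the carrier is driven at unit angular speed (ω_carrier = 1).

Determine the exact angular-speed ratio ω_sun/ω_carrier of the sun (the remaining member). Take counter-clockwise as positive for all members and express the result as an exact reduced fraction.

43/13

N_ring = 26 + 2·17 = 60
26(ω_s−ω_c) = −60(ω_r−ω_c),  ω_r=0, ω_c=1
ω_s = 1 − (60/26)(0−1) = 43/13
ω_s/ω_c = 43/13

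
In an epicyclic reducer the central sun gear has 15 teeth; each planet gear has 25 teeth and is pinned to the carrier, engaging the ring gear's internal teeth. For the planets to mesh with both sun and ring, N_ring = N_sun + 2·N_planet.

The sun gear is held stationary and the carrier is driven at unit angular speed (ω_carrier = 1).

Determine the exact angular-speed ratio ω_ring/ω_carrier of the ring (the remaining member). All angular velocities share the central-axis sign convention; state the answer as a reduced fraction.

16/13

N_ring = 15 + 2·25 = 65
15(ω_s−ω_c) = −65(ω_r−ω_c),  ω_s=0, ω_c=1
ω_r = 1 − (15/65)(0−1) = 16/13
ω_r/ω_c = 16/13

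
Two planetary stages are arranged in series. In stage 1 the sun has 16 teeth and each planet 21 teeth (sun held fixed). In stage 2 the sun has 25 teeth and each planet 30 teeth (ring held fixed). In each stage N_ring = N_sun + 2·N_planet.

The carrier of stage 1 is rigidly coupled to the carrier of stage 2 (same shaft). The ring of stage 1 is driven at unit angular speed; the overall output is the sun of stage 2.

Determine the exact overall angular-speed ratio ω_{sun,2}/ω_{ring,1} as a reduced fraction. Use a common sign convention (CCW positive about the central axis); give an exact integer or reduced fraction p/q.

Stage 1: N_ring = 16 + 2·21 = 58
Stage 1: 16(ω_s−ω_c) = −58(ω_r−ω_c),  ω_s=0, ω_r=1
Stage 1: 16(0−ω_c) = −58(1−ω_c)  ⇒  74ω_c = 58  ⇒  ω_c = 29/37
  ⇒ ω_c¹/ω_r¹ = 29/37
Stage 2: N_ring = 25 + 2·30 = 85
Stage 2: 25(ω_s−ω_c) = −85(ω_r−ω_c),  ω_r=0, ω_c=1
Stage 2: ω_s = 1 − (85/25)(0−1) = 22/5
  ⇒ ω_s²/ω_c² = 22/5
Coupling ω_c² = ω_c¹ ⇒ overall = 29/37 × 22/5 = 638/185

638/185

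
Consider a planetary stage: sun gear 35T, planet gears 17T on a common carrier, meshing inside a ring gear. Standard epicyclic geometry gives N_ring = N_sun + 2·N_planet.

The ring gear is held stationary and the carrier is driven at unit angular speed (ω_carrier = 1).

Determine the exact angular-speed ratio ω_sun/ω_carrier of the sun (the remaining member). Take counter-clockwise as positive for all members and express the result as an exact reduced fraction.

N_ring = 35 + 2·17 = 69
35(ω_s−ω_c) = −69(ω_r−ω_c),  ω_r=0, ω_c=1
ω_s = 1 − (69/35)(0−1) = 104/35
ω_s/ω_c = 104/35

104/35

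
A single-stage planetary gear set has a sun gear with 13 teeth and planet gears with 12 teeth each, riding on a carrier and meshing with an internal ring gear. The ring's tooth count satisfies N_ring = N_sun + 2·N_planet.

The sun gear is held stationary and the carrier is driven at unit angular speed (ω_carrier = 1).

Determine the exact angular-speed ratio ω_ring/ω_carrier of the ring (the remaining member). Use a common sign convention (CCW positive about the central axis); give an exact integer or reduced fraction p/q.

50/37

N_ring = 13 + 2·12 = 37
13(ω_s−ω_c) = −37(ω_r−ω_c),  ω_s=0, ω_c=1
ω_r = 1 − (13/37)(0−1) = 50/37
ω_r/ω_c = 50/37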